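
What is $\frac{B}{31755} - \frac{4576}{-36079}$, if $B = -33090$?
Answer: $- \frac{69902882}{76379243} \approx -0.91521$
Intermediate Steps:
$\frac{B}{31755} - \frac{4576}{-36079} = - \frac{33090}{31755} - \frac{4576}{-36079} = \left(-33090\right) \frac{1}{31755} - - \frac{4576}{36079} = - \frac{2206}{2117} + \frac{4576}{36079} = - \frac{69902882}{76379243}$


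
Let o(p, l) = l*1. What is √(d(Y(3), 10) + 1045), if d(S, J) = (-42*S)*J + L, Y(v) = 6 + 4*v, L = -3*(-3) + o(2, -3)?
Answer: I*√6509 ≈ 80.678*I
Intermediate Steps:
o(p, l) = l
L = 6 (L = -3*(-3) - 3 = 9 - 3 = 6)
d(S, J) = 6 - 42*J*S (d(S, J) = (-42*S)*J + 6 = -42*J*S + 6 = 6 - 42*J*S)
√(d(Y(3), 10) + 1045) = √((6 - 42*10*(6 + 4*3)) + 1045) = √((6 - 42*10*(6 + 12)) + 1045) = √((6 - 42*10*18) + 1045) = √((6 - 7560) + 1045) = √(-7554 + 1045) = √(-6509) = I*√6509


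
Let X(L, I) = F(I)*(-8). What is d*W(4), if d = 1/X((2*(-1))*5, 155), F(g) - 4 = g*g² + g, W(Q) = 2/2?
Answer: -1/29792272 ≈ -3.3566e-8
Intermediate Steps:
W(Q) = 1 (W(Q) = 2*(½) = 1)
F(g) = 4 + g + g³ (F(g) = 4 + (g*g² + g) = 4 + (g³ + g) = 4 + (g + g³) = 4 + g + g³)
X(L, I) = -32 - 8*I - 8*I³ (X(L, I) = (4 + I + I³)*(-8) = -32 - 8*I - 8*I³)
d = -1/29792272 (d = 1/(-32 - 8*155 - 8*155³) = 1/(-32 - 1240 - 8*3723875) = 1/(-32 - 1240 - 29791000) = 1/(-29792272) = -1/29792272 ≈ -3.3566e-8)
d*W(4) = -1/29792272*1 = -1/29792272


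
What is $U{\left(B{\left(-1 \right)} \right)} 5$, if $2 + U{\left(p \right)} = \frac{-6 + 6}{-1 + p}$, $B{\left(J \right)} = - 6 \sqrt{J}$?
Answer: $-10$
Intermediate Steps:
$U{\left(p \right)} = -2$ ($U{\left(p \right)} = -2 + \frac{-6 + 6}{-1 + p} = -2 + \frac{0}{-1 + p} = -2 + 0 = -2$)
$U{\left(B{\left(-1 \right)} \right)} 5 = \left(-2\right) 5 = -10$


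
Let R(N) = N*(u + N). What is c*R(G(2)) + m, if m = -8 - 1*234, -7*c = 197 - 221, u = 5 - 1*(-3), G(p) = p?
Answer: -1214/7 ≈ -173.43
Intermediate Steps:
u = 8 (u = 5 + 3 = 8)
c = 24/7 (c = -(197 - 221)/7 = -⅐*(-24) = 24/7 ≈ 3.4286)
m = -242 (m = -8 - 234 = -242)
R(N) = N*(8 + N)
c*R(G(2)) + m = 24*(2*(8 + 2))/7 - 242 = 24*(2*10)/7 - 242 = (24/7)*20 - 242 = 480/7 - 242 = -1214/7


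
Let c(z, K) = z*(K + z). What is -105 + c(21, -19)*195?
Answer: 8085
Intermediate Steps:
-105 + c(21, -19)*195 = -105 + (21*(-19 + 21))*195 = -105 + (21*2)*195 = -105 + 42*195 = -105 + 8190 = 8085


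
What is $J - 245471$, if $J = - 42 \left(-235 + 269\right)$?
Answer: $-246899$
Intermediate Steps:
$J = -1428$ ($J = \left(-42\right) 34 = -1428$)
$J - 245471 = -1428 - 245471 = -246899$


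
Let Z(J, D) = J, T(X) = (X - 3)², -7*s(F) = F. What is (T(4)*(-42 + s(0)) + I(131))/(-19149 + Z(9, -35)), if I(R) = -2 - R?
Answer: 35/3828 ≈ 0.0091432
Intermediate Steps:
s(F) = -F/7
T(X) = (-3 + X)²
(T(4)*(-42 + s(0)) + I(131))/(-19149 + Z(9, -35)) = ((-3 + 4)²*(-42 - ⅐*0) + (-2 - 1*131))/(-19149 + 9) = (1²*(-42 + 0) + (-2 - 131))/(-19140) = (1*(-42) - 133)*(-1/19140) = (-42 - 133)*(-1/19140) = -175*(-1/19140) = 35/3828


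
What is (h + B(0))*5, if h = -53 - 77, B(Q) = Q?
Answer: -650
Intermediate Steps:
h = -130
(h + B(0))*5 = (-130 + 0)*5 = -130*5 = -650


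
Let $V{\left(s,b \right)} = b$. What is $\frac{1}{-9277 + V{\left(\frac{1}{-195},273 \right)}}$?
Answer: $- \frac{1}{9004} \approx -0.00011106$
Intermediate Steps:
$\frac{1}{-9277 + V{\left(\frac{1}{-195},273 \right)}} = \frac{1}{-9277 + 273} = \frac{1}{-9004} = - \frac{1}{9004}$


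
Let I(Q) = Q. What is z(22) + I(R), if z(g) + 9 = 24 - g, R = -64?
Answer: -71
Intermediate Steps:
z(g) = 15 - g (z(g) = -9 + (24 - g) = 15 - g)
z(22) + I(R) = (15 - 1*22) - 64 = (15 - 22) - 64 = -7 - 64 = -71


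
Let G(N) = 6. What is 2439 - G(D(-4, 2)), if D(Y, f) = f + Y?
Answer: 2433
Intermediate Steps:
D(Y, f) = Y + f
2439 - G(D(-4, 2)) = 2439 - 1*6 = 2439 - 6 = 2433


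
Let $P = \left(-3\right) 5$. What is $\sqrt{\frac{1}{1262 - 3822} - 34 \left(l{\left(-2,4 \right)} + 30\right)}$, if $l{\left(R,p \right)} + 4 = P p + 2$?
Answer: $\frac{\sqrt{27852790}}{160} \approx 32.985$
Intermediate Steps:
$P = -15$
$l{\left(R,p \right)} = -2 - 15 p$ ($l{\left(R,p \right)} = -4 - \left(-2 + 15 p\right) = -2 - 15 p$)
$\sqrt{\frac{1}{1262 - 3822} - 34 \left(l{\left(-2,4 \right)} + 30\right)} = \sqrt{\frac{1}{1262 - 3822} - 34 \left(\left(-2 - 60\right) + 30\right)} = \sqrt{\frac{1}{-2560} - 34 \left(\left(-2 - 60\right) + 30\right)} = \sqrt{- \frac{1}{2560} - 34 \left(-62 + 30\right)} = \sqrt{- \frac{1}{2560} - -1088} = \sqrt{- \frac{1}{2560} + 1088} = \sqrt{\frac{2785279}{2560}} = \frac{\sqrt{27852790}}{160}$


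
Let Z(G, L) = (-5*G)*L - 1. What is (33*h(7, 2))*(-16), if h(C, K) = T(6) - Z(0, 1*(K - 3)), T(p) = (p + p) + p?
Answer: -10032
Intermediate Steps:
Z(G, L) = -1 - 5*G*L (Z(G, L) = -5*G*L - 1 = -1 - 5*G*L)
T(p) = 3*p (T(p) = 2*p + p = 3*p)
h(C, K) = 19 (h(C, K) = 3*6 - (-1 - 5*0*1*(K - 3)) = 18 - (-1 - 5*0*1*(-3 + K)) = 18 - (-1 - 5*0*(-3 + K)) = 18 - (-1 + 0) = 18 - 1*(-1) = 18 + 1 = 19)
(33*h(7, 2))*(-16) = (33*19)*(-16) = 627*(-16) = -10032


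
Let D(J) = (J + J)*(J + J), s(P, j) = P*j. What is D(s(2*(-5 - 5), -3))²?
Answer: 207360000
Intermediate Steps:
D(J) = 4*J² (D(J) = (2*J)*(2*J) = 4*J²)
D(s(2*(-5 - 5), -3))² = (4*((2*(-5 - 5))*(-3))²)² = (4*((2*(-10))*(-3))²)² = (4*(-20*(-3))²)² = (4*60²)² = (4*3600)² = 14400² = 207360000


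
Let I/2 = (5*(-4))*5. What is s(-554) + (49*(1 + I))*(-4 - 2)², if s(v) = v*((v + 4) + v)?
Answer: 260580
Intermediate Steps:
I = -200 (I = 2*((5*(-4))*5) = 2*(-20*5) = 2*(-100) = -200)
s(v) = v*(4 + 2*v) (s(v) = v*((4 + v) + v) = v*(4 + 2*v))
s(-554) + (49*(1 + I))*(-4 - 2)² = 2*(-554)*(2 - 554) + (49*(1 - 200))*(-4 - 2)² = 2*(-554)*(-552) + (49*(-199))*(-6)² = 611616 - 9751*36 = 611616 - 351036 = 260580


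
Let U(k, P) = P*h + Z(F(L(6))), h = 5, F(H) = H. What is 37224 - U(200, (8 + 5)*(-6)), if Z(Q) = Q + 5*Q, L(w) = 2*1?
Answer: 37602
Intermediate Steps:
L(w) = 2
Z(Q) = 6*Q
U(k, P) = 12 + 5*P (U(k, P) = P*5 + 6*2 = 5*P + 12 = 12 + 5*P)
37224 - U(200, (8 + 5)*(-6)) = 37224 - (12 + 5*((8 + 5)*(-6))) = 37224 - (12 + 5*(13*(-6))) = 37224 - (12 + 5*(-78)) = 37224 - (12 - 390) = 37224 - 1*(-378) = 37224 + 378 = 37602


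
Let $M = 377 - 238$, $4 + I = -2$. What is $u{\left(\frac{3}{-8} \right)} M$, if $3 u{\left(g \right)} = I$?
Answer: $-278$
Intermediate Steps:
$I = -6$ ($I = -4 - 2 = -6$)
$M = 139$
$u{\left(g \right)} = -2$ ($u{\left(g \right)} = \frac{1}{3} \left(-6\right) = -2$)
$u{\left(\frac{3}{-8} \right)} M = \left(-2\right) 139 = -278$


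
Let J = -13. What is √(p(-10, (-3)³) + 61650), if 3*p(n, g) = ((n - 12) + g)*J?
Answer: √556761/3 ≈ 248.72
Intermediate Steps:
p(n, g) = 52 - 13*g/3 - 13*n/3 (p(n, g) = (((n - 12) + g)*(-13))/3 = (((-12 + n) + g)*(-13))/3 = ((-12 + g + n)*(-13))/3 = (156 - 13*g - 13*n)/3 = 52 - 13*g/3 - 13*n/3)
√(p(-10, (-3)³) + 61650) = √((52 - 13/3*(-3)³ - 13/3*(-10)) + 61650) = √((52 - 13/3*(-27) + 130/3) + 61650) = √((52 + 117 + 130/3) + 61650) = √(637/3 + 61650) = √(185587/3) = √556761/3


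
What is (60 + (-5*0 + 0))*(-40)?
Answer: -2400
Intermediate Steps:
(60 + (-5*0 + 0))*(-40) = (60 + (0 + 0))*(-40) = (60 + 0)*(-40) = 60*(-40) = -2400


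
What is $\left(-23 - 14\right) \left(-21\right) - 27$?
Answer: $750$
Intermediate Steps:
$\left(-23 - 14\right) \left(-21\right) - 27 = \left(-37\right) \left(-21\right) - 27 = 777 - 27 = 750$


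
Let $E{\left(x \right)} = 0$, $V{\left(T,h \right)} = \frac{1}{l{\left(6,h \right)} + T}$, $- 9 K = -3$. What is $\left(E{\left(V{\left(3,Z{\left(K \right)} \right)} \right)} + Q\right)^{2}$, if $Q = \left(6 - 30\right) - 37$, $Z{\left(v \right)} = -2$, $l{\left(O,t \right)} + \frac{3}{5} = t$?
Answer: $3721$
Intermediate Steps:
$l{\left(O,t \right)} = - \frac{3}{5} + t$
$K = \frac{1}{3}$ ($K = \left(- \frac{1}{9}\right) \left(-3\right) = \frac{1}{3} \approx 0.33333$)
$V{\left(T,h \right)} = \frac{1}{- \frac{3}{5} + T + h}$ ($V{\left(T,h \right)} = \frac{1}{\left(- \frac{3}{5} + h\right) + T} = \frac{1}{- \frac{3}{5} + T + h}$)
$Q = -61$ ($Q = -24 - 37 = -61$)
$\left(E{\left(V{\left(3,Z{\left(K \right)} \right)} \right)} + Q\right)^{2} = \left(0 - 61\right)^{2} = \left(-61\right)^{2} = 3721$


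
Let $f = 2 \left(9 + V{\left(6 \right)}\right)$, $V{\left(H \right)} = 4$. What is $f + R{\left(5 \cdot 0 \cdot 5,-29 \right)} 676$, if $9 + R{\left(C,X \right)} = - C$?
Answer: $-6058$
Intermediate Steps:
$R{\left(C,X \right)} = -9 - C$
$f = 26$ ($f = 2 \left(9 + 4\right) = 2 \cdot 13 = 26$)
$f + R{\left(5 \cdot 0 \cdot 5,-29 \right)} 676 = 26 + \left(-9 - 5 \cdot 0 \cdot 5\right) 676 = 26 + \left(-9 - 0 \cdot 5\right) 676 = 26 + \left(-9 - 0\right) 676 = 26 + \left(-9 + 0\right) 676 = 26 - 6084 = -6058$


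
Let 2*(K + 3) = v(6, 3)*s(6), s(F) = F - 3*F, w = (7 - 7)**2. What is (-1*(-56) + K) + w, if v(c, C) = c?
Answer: 17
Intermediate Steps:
w = 0 (w = 0**2 = 0)
s(F) = -2*F
K = -39 (K = -3 + (6*(-2*6))/2 = -3 + (6*(-12))/2 = -3 + (1/2)*(-72) = -3 - 36 = -39)
(-1*(-56) + K) + w = (-1*(-56) - 39) + 0 = (56 - 39) + 0 = 17 + 0 = 17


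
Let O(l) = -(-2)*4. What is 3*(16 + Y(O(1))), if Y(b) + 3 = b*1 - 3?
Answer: 54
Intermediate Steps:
O(l) = 8 (O(l) = -2*(-4) = 8)
Y(b) = -6 + b (Y(b) = -3 + (b*1 - 3) = -3 + (b - 3) = -3 + (-3 + b) = -6 + b)
3*(16 + Y(O(1))) = 3*(16 + (-6 + 8)) = 3*(16 + 2) = 3*18 = 54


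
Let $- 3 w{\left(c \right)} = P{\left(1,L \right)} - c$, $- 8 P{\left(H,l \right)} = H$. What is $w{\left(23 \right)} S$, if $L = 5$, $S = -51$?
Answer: $- \frac{3145}{8} \approx -393.13$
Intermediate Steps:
$P{\left(H,l \right)} = - \frac{H}{8}$
$w{\left(c \right)} = \frac{1}{24} + \frac{c}{3}$ ($w{\left(c \right)} = - \frac{\left(- \frac{1}{8}\right) 1 - c}{3} = - \frac{- \frac{1}{8} - c}{3} = \frac{1}{24} + \frac{c}{3}$)
$w{\left(23 \right)} S = \left(\frac{1}{24} + \frac{1}{3} \cdot 23\right) \left(-51\right) = \left(\frac{1}{24} + \frac{23}{3}\right) \left(-51\right) = \frac{185}{24} \left(-51\right) = - \frac{3145}{8}$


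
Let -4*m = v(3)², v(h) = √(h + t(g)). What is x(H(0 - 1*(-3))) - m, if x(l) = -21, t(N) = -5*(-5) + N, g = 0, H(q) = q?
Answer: -14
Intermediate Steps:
t(N) = 25 + N
v(h) = √(25 + h) (v(h) = √(h + (25 + 0)) = √(h + 25) = √(25 + h))
m = -7 (m = -(√(25 + 3))²/4 = -(√28)²/4 = -(2*√7)²/4 = -¼*28 = -7)
x(H(0 - 1*(-3))) - m = -21 - 1*(-7) = -21 + 7 = -14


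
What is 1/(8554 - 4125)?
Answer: 1/4429 ≈ 0.00022578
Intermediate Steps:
1/(8554 - 4125) = 1/4429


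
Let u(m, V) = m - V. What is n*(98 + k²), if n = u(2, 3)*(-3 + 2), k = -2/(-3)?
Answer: 886/9 ≈ 98.444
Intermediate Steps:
k = ⅔ (k = -2*(-⅓) = ⅔ ≈ 0.66667)
n = 1 (n = (2 - 1*3)*(-3 + 2) = (2 - 3)*(-1) = -1*(-1) = 1)
n*(98 + k²) = 1*(98 + (⅔)²) = 1*(98 + 4/9) = 1*(886/9) = 886/9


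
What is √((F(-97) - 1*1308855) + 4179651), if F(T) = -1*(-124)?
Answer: 2*√717730 ≈ 1694.4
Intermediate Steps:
F(T) = 124
√((F(-97) - 1*1308855) + 4179651) = √((124 - 1*1308855) + 4179651) = √((124 - 1308855) + 4179651) = √(-1308731 + 4179651) = √2870920 = 2*√717730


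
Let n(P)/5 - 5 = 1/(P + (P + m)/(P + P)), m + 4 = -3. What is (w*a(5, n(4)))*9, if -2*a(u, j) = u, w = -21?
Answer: 945/2 ≈ 472.50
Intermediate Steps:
m = -7 (m = -4 - 3 = -7)
n(P) = 25 + 5/(P + (-7 + P)/(2*P)) (n(P) = 25 + 5/(P + (P - 7)/(P + P)) = 25 + 5/(P + (-7 + P)/((2*P))) = 25 + 5/(P + (-7 + P)*(1/(2*P))) = 25 + 5/(P + (-7 + P)/(2*P)))
a(u, j) = -u/2
(w*a(5, n(4)))*9 = -(-21)*5/2*9 = -21*(-5/2)*9 = (105/2)*9 = 945/2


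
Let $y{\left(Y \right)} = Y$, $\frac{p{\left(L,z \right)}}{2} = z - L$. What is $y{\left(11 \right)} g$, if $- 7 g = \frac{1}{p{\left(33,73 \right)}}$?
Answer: $- \frac{11}{560} \approx -0.019643$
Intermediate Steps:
$p{\left(L,z \right)} = - 2 L + 2 z$ ($p{\left(L,z \right)} = 2 \left(z - L\right) = - 2 L + 2 z$)
$g = - \frac{1}{560}$ ($g = - \frac{1}{7 \left(\left(-2\right) 33 + 2 \cdot 73\right)} = - \frac{1}{7 \left(-66 + 146\right)} = - \frac{1}{7 \cdot 80} = \left(- \frac{1}{7}\right) \frac{1}{80} = - \frac{1}{560} \approx -0.0017857$)
$y{\left(11 \right)} g = 11 \left(- \frac{1}{560}\right) = - \frac{11}{560}$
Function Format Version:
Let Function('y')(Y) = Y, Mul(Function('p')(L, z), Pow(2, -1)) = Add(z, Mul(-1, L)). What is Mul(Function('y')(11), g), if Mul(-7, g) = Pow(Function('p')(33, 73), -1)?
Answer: Rational(-11, 560) ≈ -0.019643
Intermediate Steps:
Function('p')(L, z) = Add(Mul(-2, L), Mul(2, z)) (Function('p')(L, z) = Mul(2, Add(z, Mul(-1, L))) = Add(Mul(-2, L), Mul(2, z)))
g = Rational(-1, 560) (g = Mul(Rational(-1, 7), Pow(Add(Mul(-2, 33), Mul(2, 73)), -1)) = Mul(Rational(-1, 7), Pow(Add(-66, 146), -1)) = Mul(Rational(-1, 7), Pow(80, -1)) = Mul(Rational(-1, 7), Rational(1, 80)) = Rational(-1, 560) ≈ -0.0017857)
Mul(Function('y')(11), g) = Mul(11, Rational(-1, 560)) = Rational(-11, 560)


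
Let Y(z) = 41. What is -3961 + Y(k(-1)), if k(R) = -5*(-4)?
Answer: -3920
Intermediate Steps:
k(R) = 20
-3961 + Y(k(-1)) = -3961 + 41 = -3920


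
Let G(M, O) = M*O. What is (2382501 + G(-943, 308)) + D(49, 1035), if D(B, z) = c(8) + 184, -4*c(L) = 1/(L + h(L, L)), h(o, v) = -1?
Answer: 58582747/28 ≈ 2.0922e+6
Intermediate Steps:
c(L) = -1/(4*(-1 + L)) (c(L) = -1/(4*(L - 1)) = -1/(4*(-1 + L)))
D(B, z) = 5151/28 (D(B, z) = -1/(-4 + 4*8) + 184 = -1/(-4 + 32) + 184 = -1/28 + 184 = 5151/28)
(2382501 + G(-943, 308)) + D(49, 1035) = (2382501 - 943*308) + 5151/28 = (2382501 - 290444) + 5151/28 = 2092057 + 5151/28 = 58582747/28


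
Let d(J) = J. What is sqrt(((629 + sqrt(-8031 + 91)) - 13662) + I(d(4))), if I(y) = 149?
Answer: sqrt(-12884 + 2*I*sqrt(1985)) ≈ 0.3925 + 113.51*I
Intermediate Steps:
sqrt(((629 + sqrt(-8031 + 91)) - 13662) + I(d(4))) = sqrt(((629 + sqrt(-8031 + 91)) - 13662) + 149) = sqrt(((629 + sqrt(-7940)) - 13662) + 149) = sqrt(((629 + 2*I*sqrt(1985)) - 13662) + 149) = sqrt((-13033 + 2*I*sqrt(1985)) + 149) = sqrt(-12884 + 2*I*sqrt(1985))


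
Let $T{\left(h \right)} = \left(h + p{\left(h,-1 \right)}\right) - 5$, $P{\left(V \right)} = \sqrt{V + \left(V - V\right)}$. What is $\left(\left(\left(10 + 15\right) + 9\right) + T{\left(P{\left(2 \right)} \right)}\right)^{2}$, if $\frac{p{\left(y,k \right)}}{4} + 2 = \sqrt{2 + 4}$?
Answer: $\left(21 + \sqrt{2} + 4 \sqrt{6}\right)^{2} \approx 1037.6$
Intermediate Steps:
$p{\left(y,k \right)} = -8 + 4 \sqrt{6}$ ($p{\left(y,k \right)} = -8 + 4 \sqrt{2 + 4} = -8 + 4 \sqrt{6}$)
$P{\left(V \right)} = \sqrt{V}$ ($P{\left(V \right)} = \sqrt{V + 0} = \sqrt{V}$)
$T{\left(h \right)} = -13 + h + 4 \sqrt{6}$ ($T{\left(h \right)} = \left(h - \left(8 - 4 \sqrt{6}\right)\right) - 5 = \left(-8 + h + 4 \sqrt{6}\right) - 5 = -13 + h + 4 \sqrt{6}$)
$\left(\left(\left(10 + 15\right) + 9\right) + T{\left(P{\left(2 \right)} \right)}\right)^{2} = \left(\left(\left(10 + 15\right) + 9\right) + \left(-13 + \sqrt{2} + 4 \sqrt{6}\right)\right)^{2} = \left(\left(25 + 9\right) + \left(-13 + \sqrt{2} + 4 \sqrt{6}\right)\right)^{2} = \left(34 + \left(-13 + \sqrt{2} + 4 \sqrt{6}\right)\right)^{2} = \left(21 + \sqrt{2} + 4 \sqrt{6}\right)^{2}$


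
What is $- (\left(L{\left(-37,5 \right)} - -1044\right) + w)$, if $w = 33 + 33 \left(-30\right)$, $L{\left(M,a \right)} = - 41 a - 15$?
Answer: $133$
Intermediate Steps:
$L{\left(M,a \right)} = -15 - 41 a$
$w = -957$ ($w = 33 - 990 = -957$)
$- (\left(L{\left(-37,5 \right)} - -1044\right) + w) = - (\left(\left(-15 - 205\right) - -1044\right) - 957) = - (\left(\left(-15 - 205\right) + 1044\right) - 957) = - (\left(-220 + 1044\right) - 957) = - (824 - 957) = \left(-1\right) \left(-133\right) = 133$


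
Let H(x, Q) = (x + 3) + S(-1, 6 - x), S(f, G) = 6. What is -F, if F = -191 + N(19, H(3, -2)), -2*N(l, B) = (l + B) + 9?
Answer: 211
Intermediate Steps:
H(x, Q) = 9 + x (H(x, Q) = (x + 3) + 6 = (3 + x) + 6 = 9 + x)
N(l, B) = -9/2 - B/2 - l/2 (N(l, B) = -((l + B) + 9)/2 = -((B + l) + 9)/2 = -(9 + B + l)/2 = -9/2 - B/2 - l/2)
F = -211 (F = -191 + (-9/2 - (9 + 3)/2 - 1/2*19) = -191 + (-9/2 - 1/2*12 - 19/2) = -191 + (-9/2 - 6 - 19/2) = -191 - 20 = -211)
-F = -1*(-211) = 211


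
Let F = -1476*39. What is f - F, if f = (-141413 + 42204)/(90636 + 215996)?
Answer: 17650865239/306632 ≈ 57564.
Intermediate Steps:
F = -57564
f = -99209/306632 ≈ -0.32354
f - F = -99209/306632 - 1*(-57564) = -99209/306632 + 57564 = 17650865239/306632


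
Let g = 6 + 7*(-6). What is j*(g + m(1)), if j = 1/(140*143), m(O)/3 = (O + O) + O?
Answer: -27/20020 ≈ -0.0013487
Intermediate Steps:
g = -36 (g = 6 - 42 = -36)
m(O) = 9*O (m(O) = 3*((O + O) + O) = 3*(2*O + O) = 3*(3*O) = 9*O)
j = 1/20020 (j = (1/140)*(1/143) = 1/20020 ≈ 4.9950e-5)
j*(g + m(1)) = (-36 + 9*1)/20020 = (-36 + 9)/20020 = (1/20020)*(-27) = -27/20020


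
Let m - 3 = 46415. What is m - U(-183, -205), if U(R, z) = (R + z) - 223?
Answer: 47029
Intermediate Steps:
m = 46418 (m = 3 + 46415 = 46418)
U(R, z) = -223 + R + z
m - U(-183, -205) = 46418 - (-223 - 183 - 205) = 46418 - 1*(-611) = 46418 + 611 = 47029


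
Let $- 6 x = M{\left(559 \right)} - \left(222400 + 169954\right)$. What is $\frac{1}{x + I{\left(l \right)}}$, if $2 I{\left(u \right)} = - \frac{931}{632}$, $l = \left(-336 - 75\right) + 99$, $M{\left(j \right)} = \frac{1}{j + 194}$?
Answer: $\frac{2855376}{186717595423} \approx 1.5292 \cdot 10^{-5}$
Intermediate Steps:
$M{\left(j \right)} = \frac{1}{194 + j}$
$l = -312$ ($l = -411 + 99 = -312$)
$x = \frac{295442561}{4518}$ ($x = - \frac{\frac{1}{194 + 559} - \left(222400 + 169954\right)}{6} = - \frac{\frac{1}{753} - 392354}{6} = \left(- \frac{1}{6}\right) \left(- \frac{295442561}{753}\right) = \frac{295442561}{4518} \approx 65392.0$)
$I{\left(u \right)} = - \frac{931}{1264}$ ($I{\left(u \right)} = \frac{\left(-931\right) \frac{1}{632}}{2} = \frac{1}{2} \left(- \frac{931}{632}\right) = - \frac{931}{1264}$)
$\frac{1}{x + I{\left(l \right)}} = \frac{1}{\frac{295442561}{4518} - \frac{931}{1264}} = \frac{1}{\frac{186717595423}{2855376}} = \frac{2855376}{186717595423}$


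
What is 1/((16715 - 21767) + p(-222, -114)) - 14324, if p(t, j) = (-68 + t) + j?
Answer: -78151745/5456 ≈ -14324.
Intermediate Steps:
p(t, j) = -68 + j + t
1/((16715 - 21767) + p(-222, -114)) - 14324 = 1/((16715 - 21767) + (-68 - 114 - 222)) - 14324 = 1/(-5052 - 404) - 14324 = 1/(-5456) - 14324 = -1/5456 - 14324 = -78151745/5456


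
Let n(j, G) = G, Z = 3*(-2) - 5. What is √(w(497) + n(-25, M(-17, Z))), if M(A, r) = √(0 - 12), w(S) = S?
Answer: √(497 + 2*I*√3) ≈ 22.294 + 0.07769*I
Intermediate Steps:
Z = -11 (Z = -6 - 5 = -11)
M(A, r) = 2*I*√3 (M(A, r) = √(-12) = 2*I*√3)
√(w(497) + n(-25, M(-17, Z))) = √(497 + 2*I*√3)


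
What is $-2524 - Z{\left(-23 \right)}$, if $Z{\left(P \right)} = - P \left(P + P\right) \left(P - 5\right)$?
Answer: $-32148$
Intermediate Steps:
$Z{\left(P \right)} = - 2 P^{2} \left(-5 + P\right)$ ($Z{\left(P \right)} = - P 2 P \left(-5 + P\right) = - 2 P^{2} \left(-5 + P\right)$)
$-2524 - Z{\left(-23 \right)} = -2524 - 2 \left(-23\right)^{2} \left(5 - -23\right) = -2524 - 2 \cdot 529 \left(5 + 23\right) = -2524 - 2 \cdot 529 \cdot 28 = -2524 - 29624 = -32148$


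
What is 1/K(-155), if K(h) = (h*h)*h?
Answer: -1/3723875 ≈ -2.6854e-7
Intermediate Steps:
K(h) = h³ (K(h) = h²*h = h³)
1/K(-155) = 1/((-155)³) = 1/(-3723875) = -1/3723875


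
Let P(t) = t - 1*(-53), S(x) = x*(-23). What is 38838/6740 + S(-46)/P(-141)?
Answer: -464147/74140 ≈ -6.2604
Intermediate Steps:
S(x) = -23*x
P(t) = 53 + t (P(t) = t + 53 = 53 + t)
38838/6740 + S(-46)/P(-141) = 38838/6740 + (-23*(-46))/(53 - 141) = 38838*(1/6740) + 1058/(-88) = 19419/3370 + 1058*(-1/88) = 19419/3370 - 529/44 = -464147/74140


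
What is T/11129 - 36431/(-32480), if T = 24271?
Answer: 1193762679/361469920 ≈ 3.3025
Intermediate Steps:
T/11129 - 36431/(-32480) = 24271/11129 - 36431/(-32480) = 24271*(1/11129) - 36431*(-1/32480) = 24271/11129 + 36431/32480 = 1193762679/361469920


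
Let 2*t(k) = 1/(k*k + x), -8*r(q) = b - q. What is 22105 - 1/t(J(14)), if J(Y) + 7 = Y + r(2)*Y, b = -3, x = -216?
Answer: 176327/8 ≈ 22041.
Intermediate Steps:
r(q) = 3/8 + q/8 (r(q) = -(-3 - q)/8 = 3/8 + q/8)
J(Y) = -7 + 13*Y/8 (J(Y) = -7 + (Y + (3/8 + (⅛)*2)*Y) = -7 + (Y + (3/8 + ¼)*Y) = -7 + (Y + 5*Y/8) = -7 + 13*Y/8)
t(k) = 1/(2*(-216 + k²)) (t(k) = 1/(2*(k*k - 216)) = 1/(2*(k² - 216)) = 1/(2*(-216 + k²)))
22105 - 1/t(J(14)) = 22105 - 1/(1/(2*(-216 + (-7 + (13/8)*14)²))) = 22105 - 1/(1/(2*(-216 + (-7 + 91/4)²))) = 22105 - 1/(1/(2*(-216 + (63/4)²))) = 22105 - 1/(1/(2*(-216 + 3969/16))) = 22105 - 1/(1/(2*(513/16))) = 22105 - 1/((½)*(16/513)) = 22105 - 1/8/513 = 22105 - 1*513/8 = 22105 - 513/8 = 176327/8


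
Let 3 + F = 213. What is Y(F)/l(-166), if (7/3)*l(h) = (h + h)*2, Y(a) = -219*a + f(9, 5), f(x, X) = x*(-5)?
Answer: 107415/664 ≈ 161.77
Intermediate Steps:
F = 210 (F = -3 + 213 = 210)
f(x, X) = -5*x
Y(a) = -45 - 219*a (Y(a) = -219*a - 5*9 = -219*a - 45 = -45 - 219*a)
l(h) = 12*h/7 (l(h) = 3*((h + h)*2)/7 = 3*((2*h)*2)/7 = 3*(4*h)/7 = 12*h/7)
Y(F)/l(-166) = (-45 - 219*210)/(((12/7)*(-166))) = (-45 - 45990)/(-1992/7) = -46035*(-7/1992) = 107415/664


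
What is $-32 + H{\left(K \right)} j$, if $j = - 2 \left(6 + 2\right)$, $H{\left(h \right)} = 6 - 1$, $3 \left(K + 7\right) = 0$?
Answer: $-112$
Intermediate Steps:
$K = -7$ ($K = -7 + \frac{1}{3} \cdot 0 = -7 + 0 = -7$)
$H{\left(h \right)} = 5$ ($H{\left(h \right)} = 6 - 1 = 5$)
$j = -16$ ($j = \left(-2\right) 8 = -16$)
$-32 + H{\left(K \right)} j = -32 + 5 \left(-16\right) = -32 - 80 = -112$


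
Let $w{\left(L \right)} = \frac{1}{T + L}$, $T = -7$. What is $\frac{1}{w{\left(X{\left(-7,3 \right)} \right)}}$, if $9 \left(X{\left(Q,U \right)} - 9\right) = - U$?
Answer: $\frac{5}{3} \approx 1.6667$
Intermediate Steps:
$X{\left(Q,U \right)} = 9 - \frac{U}{9}$ ($X{\left(Q,U \right)} = 9 + \frac{\left(-1\right) U}{9} = 9 - \frac{U}{9}$)
$w{\left(L \right)} = \frac{1}{-7 + L}$
$\frac{1}{w{\left(X{\left(-7,3 \right)} \right)}} = \frac{1}{\frac{1}{-7 + \left(9 - \frac{1}{3}\right)}} = \frac{1}{\frac{1}{-7 + \frac{26}{3}}} = \frac{1}{\frac{1}{\frac{5}{3}}} = \frac{1}{\frac{3}{5}} = \frac{5}{3}$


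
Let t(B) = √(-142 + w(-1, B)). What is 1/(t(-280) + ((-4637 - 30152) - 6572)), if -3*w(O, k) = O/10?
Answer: -1240830/51321973889 - I*√127770/51321973889 ≈ -2.4177e-5 - 6.9648e-9*I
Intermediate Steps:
w(O, k) = -O/30 (w(O, k) = -O/(3*10) = -O/30)
t(B) = I*√127770/30 (t(B) = √(-142 - 1/30*(-1)) = √(-142 + 1/30) = √(-4259/30) = I*√127770/30)
1/(t(-280) + ((-4637 - 30152) - 6572)) = 1/(I*√127770/30 + ((-4637 - 30152) - 6572)) = 1/(I*√127770/30 + (-34789 - 6572)) = 1/(I*√127770/30 - 41361) = 1/(-41361 + I*√127770/30)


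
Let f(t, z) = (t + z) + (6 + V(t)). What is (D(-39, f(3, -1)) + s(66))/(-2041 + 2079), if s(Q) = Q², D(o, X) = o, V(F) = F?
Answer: 4317/38 ≈ 113.61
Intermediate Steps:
f(t, z) = 6 + z + 2*t (f(t, z) = (t + z) + (6 + t) = 6 + z + 2*t)
(D(-39, f(3, -1)) + s(66))/(-2041 + 2079) = (-39 + 66²)/(-2041 + 2079) = (-39 + 4356)/38 = 4317*(1/38) = 4317/38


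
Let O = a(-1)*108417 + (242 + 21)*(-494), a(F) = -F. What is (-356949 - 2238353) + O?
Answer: -2616807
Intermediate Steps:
O = -21505 (O = -1*(-1)*108417 + (242 + 21)*(-494) = 1*108417 + 263*(-494) = 108417 - 129922 = -21505)
(-356949 - 2238353) + O = (-356949 - 2238353) - 21505 = -2595302 - 21505 = -2616807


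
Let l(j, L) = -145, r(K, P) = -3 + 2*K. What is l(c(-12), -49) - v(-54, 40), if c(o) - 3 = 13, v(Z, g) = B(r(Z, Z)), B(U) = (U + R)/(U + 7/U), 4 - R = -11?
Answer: -224777/1541 ≈ -145.86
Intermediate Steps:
R = 15 (R = 4 - 1*(-11) = 4 + 11 = 15)
B(U) = (15 + U)/(U + 7/U) (B(U) = (U + 15)/(U + 7/U) = (15 + U)/(U + 7/U))
v(Z, g) = (-3 + 2*Z)*(12 + 2*Z)/(7 + (-3 + 2*Z)²) (v(Z, g) = (-3 + 2*Z)*(15 + (-3 + 2*Z))/(7 + (-3 + 2*Z)²) = (-3 + 2*Z)*(12 + 2*Z)/(7 + (-3 + 2*Z)²))
c(o) = 16 (c(o) = 3 + 13 = 16)
l(c(-12), -49) - v(-54, 40) = -145 - 2*(-3 + 2*(-54))*(6 - 54)/(7 + (-3 + 2*(-54))²) = -145 - 2*(-3 - 108)*(-48)/(7 + (-3 - 108)²) = -145 - 2*(-111)*(-48)/(7 + (-111)²) = -145 - 2*(-111)*(-48)/(7 + 12321) = -145 - 2*(-111)*(-48)/12328 = -145 - 1*1332/1541 = -145 - 1332/1541 = -224777/1541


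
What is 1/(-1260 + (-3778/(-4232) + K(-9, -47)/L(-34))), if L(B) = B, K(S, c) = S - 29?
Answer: -35972/45252403 ≈ -0.00079492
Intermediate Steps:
K(S, c) = -29 + S
1/(-1260 + (-3778/(-4232) + K(-9, -47)/L(-34))) = 1/(-1260 + (-3778/(-4232) + (-29 - 9)/(-34))) = 1/(-1260 + (-3778*(-1/4232) - 38*(-1/34))) = 1/(-1260 + (1889/2116 + 19/17)) = 1/(-1260 + 72317/35972) = 1/(-45252403/35972) = -35972/45252403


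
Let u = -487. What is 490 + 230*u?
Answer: -111520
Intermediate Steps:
490 + 230*u = 490 + 230*(-487) = 490 - 112010 = -111520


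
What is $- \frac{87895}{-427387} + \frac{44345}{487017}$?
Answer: $\frac{61758835730}{208144734579} \approx 0.29671$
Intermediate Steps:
$- \frac{87895}{-427387} + \frac{44345}{487017} = \left(-87895\right) \left(- \frac{1}{427387}\right) + 44345 \cdot \frac{1}{487017} = \frac{87895}{427387} + \frac{44345}{487017} = \frac{61758835730}{208144734579}$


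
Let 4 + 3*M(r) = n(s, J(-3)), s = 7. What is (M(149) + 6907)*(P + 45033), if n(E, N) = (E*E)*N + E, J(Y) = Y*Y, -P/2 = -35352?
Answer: 816524535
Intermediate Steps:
P = 70704 (P = -2*(-35352) = 70704)
J(Y) = Y²
n(E, N) = E + N*E² (n(E, N) = E²*N + E = N*E² + E = E + N*E²)
M(r) = 148 (M(r) = -4/3 + (7*(1 + 7*(-3)²))/3 = -4/3 + (7*(1 + 7*9))/3 = -4/3 + (7*(1 + 63))/3 = -4/3 + (7*64)/3 = -4/3 + (⅓)*448 = -4/3 + 448/3 = 148)
(M(149) + 6907)*(P + 45033) = (148 + 6907)*(70704 + 45033) = 7055*115737 = 816524535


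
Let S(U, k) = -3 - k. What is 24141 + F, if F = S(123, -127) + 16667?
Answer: 40932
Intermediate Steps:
F = 16791 (F = (-3 - 1*(-127)) + 16667 = (-3 + 127) + 16667 = 124 + 16667 = 16791)
24141 + F = 24141 + 16791 = 40932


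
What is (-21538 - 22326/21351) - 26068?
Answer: -338819344/7117 ≈ -47607.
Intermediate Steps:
(-21538 - 22326/21351) - 26068 = (-21538 - 22326*1/21351) - 26068 = (-21538 - 7442/7117) - 26068 = -153293388/7117 - 26068 = -338819344/7117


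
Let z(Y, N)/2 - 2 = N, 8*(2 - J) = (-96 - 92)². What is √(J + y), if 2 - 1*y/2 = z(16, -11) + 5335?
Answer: I*√15046 ≈ 122.66*I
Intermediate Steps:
J = -4416 (J = 2 - (-96 - 92)²/8 = 2 - ⅛*(-188)² = 2 - ⅛*35344 = 2 - 4418 = -4416)
z(Y, N) = 4 + 2*N
y = -10630 (y = 4 - 2*((4 + 2*(-11)) + 5335) = 4 - 2*((4 - 22) + 5335) = 4 - 2*(-18 + 5335) = 4 - 2*5317 = 4 - 10634 = -10630)
√(J + y) = √(-4416 - 10630) = √(-15046) = I*√15046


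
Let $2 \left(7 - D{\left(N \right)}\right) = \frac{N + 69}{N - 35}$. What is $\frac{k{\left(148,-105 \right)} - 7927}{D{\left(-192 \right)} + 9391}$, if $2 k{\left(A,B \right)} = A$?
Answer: $- \frac{3565262}{4266569} \approx -0.83563$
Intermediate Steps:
$D{\left(N \right)} = 7 - \frac{69 + N}{2 \left(-35 + N\right)}$ ($D{\left(N \right)} = 7 - \frac{\left(N + 69\right) \frac{1}{N - 35}}{2} = 7 - \frac{\left(69 + N\right) \frac{1}{-35 + N}}{2} = 7 - \frac{\frac{1}{-35 + N} \left(69 + N\right)}{2} = 7 - \frac{69 + N}{2 \left(-35 + N\right)}$)
$k{\left(A,B \right)} = \frac{A}{2}$
$\frac{k{\left(148,-105 \right)} - 7927}{D{\left(-192 \right)} + 9391} = \frac{\frac{1}{2} \cdot 148 - 7927}{\frac{13 \left(-43 - 192\right)}{2 \left(-35 - 192\right)} + 9391} = \frac{74 - 7927}{\frac{13}{2} \frac{1}{-227} \left(-235\right) + 9391} = - \frac{7853}{\frac{13}{2} \left(- \frac{1}{227}\right) \left(-235\right) + 9391} = - \frac{7853}{\frac{3055}{454} + 9391} = - \frac{7853}{\frac{4266569}{454}} = \left(-7853\right) \frac{454}{4266569} = - \frac{3565262}{4266569}$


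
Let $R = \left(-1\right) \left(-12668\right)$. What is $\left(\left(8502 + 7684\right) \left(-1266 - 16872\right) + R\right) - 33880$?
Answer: $-293602880$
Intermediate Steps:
$R = 12668$
$\left(\left(8502 + 7684\right) \left(-1266 - 16872\right) + R\right) - 33880 = \left(\left(8502 + 7684\right) \left(-1266 - 16872\right) + 12668\right) - 33880 = \left(16186 \left(-18138\right) + 12668\right) - 33880 = \left(-293581668 + 12668\right) - 33880 = -293569000 - 33880 = -293602880$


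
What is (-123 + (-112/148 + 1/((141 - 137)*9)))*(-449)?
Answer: 73998343/1332 ≈ 55554.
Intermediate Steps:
(-123 + (-112/148 + 1/((141 - 137)*9)))*(-449) = (-123 + (-112*1/148 + (⅑)/4))*(-449) = (-123 + (-28/37 + (¼)*(⅑)))*(-449) = (-123 + (-28/37 + 1/36))*(-449) = (-123 - 971/1332)*(-449) = -164807/1332*(-449) = 73998343/1332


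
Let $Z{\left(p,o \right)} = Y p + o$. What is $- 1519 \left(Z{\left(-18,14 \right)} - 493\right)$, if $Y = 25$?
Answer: $1411151$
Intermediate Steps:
$Z{\left(p,o \right)} = o + 25 p$ ($Z{\left(p,o \right)} = 25 p + o = o + 25 p$)
$- 1519 \left(Z{\left(-18,14 \right)} - 493\right) = - 1519 \left(\left(14 + 25 \left(-18\right)\right) - 493\right) = - 1519 \left(\left(14 - 450\right) - 493\right) = - 1519 \left(-436 - 493\right) = \left(-1519\right) \left(-929\right) = 1411151$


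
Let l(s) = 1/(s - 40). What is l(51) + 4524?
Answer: 49765/11 ≈ 4524.1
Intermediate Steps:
l(s) = 1/(-40 + s)
l(51) + 4524 = 1/(-40 + 51) + 4524 = 1/11 + 4524 = 49765/11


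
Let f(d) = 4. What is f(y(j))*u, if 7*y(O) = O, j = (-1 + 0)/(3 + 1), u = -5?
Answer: -20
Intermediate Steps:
j = -¼ (j = -1/4 = -1*¼ = -¼ ≈ -0.25000)
y(O) = O/7
f(y(j))*u = 4*(-5) = -20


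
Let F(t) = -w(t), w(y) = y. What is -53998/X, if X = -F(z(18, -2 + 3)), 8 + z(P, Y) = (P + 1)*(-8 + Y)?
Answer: 53998/141 ≈ 382.96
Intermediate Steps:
z(P, Y) = -8 + (1 + P)*(-8 + Y) (z(P, Y) = -8 + (P + 1)*(-8 + Y) = -8 + (1 + P)*(-8 + Y))
F(t) = -t
X = -141 (X = -(-1)*(-16 + (-2 + 3) - 8*18 + 18*(-2 + 3)) = -(-1)*(-16 + 1 - 144 + 18*1) = -(-1)*(-16 + 1 - 144 + 18) = -(-1)*(-141) = -1*141 = -141)
-53998/X = -53998/(-141) = -53998*(-1/141) = 53998/141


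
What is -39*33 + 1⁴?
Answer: -1286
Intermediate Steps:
-39*33 + 1⁴ = -1287 + 1 = -1286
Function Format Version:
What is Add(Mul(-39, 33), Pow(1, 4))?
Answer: -1286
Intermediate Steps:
Add(Mul(-39, 33), Pow(1, 4)) = Add(-1287, 1) = -1286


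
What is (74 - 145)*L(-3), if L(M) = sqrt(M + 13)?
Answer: -71*sqrt(10) ≈ -224.52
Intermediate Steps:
L(M) = sqrt(13 + M)
(74 - 145)*L(-3) = (74 - 145)*sqrt(13 - 3) = -71*sqrt(10)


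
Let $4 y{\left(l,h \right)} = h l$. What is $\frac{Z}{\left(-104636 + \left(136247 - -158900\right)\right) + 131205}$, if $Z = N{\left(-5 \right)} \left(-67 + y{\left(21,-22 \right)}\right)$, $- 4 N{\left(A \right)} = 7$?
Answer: $\frac{2555}{2573728} \approx 0.00099272$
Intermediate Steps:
$N{\left(A \right)} = - \frac{7}{4}$ ($N{\left(A \right)} = \left(- \frac{1}{4}\right) 7 = - \frac{7}{4}$)
$y{\left(l,h \right)} = \frac{h l}{4}$
$Z = \frac{2555}{8}$ ($Z = - \frac{7 \left(-67 + \frac{1}{4} \left(-22\right) 21\right)}{4} = - \frac{7 \left(-67 - \frac{231}{2}\right)}{4} = \left(- \frac{7}{4}\right) \left(- \frac{365}{2}\right) = \frac{2555}{8} \approx 319.38$)
$\frac{Z}{\left(-104636 + \left(136247 - -158900\right)\right) + 131205} = \frac{2555}{8 \left(\left(-104636 + \left(136247 - -158900\right)\right) + 131205\right)} = \frac{2555}{8 \left(\left(-104636 + \left(136247 + 158900\right)\right) + 131205\right)} = \frac{2555}{8 \left(\left(-104636 + 295147\right) + 131205\right)} = \frac{2555}{8 \left(190511 + 131205\right)} = \frac{2555}{8 \cdot 321716} = \frac{2555}{8} \cdot \frac{1}{321716} = \frac{2555}{2573728}$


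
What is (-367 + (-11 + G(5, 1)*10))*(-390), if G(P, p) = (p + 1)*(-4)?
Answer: 178620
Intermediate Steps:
G(P, p) = -4 - 4*p (G(P, p) = (1 + p)*(-4) = -4 - 4*p)
(-367 + (-11 + G(5, 1)*10))*(-390) = (-367 + (-11 + (-4 - 4*1)*10))*(-390) = (-367 + (-11 + (-4 - 4)*10))*(-390) = (-367 + (-11 - 8*10))*(-390) = (-367 + (-11 - 80))*(-390) = (-367 - 91)*(-390) = -458*(-390) = 178620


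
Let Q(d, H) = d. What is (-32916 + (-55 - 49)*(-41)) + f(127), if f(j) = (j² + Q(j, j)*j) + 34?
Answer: 3640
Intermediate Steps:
f(j) = 34 + 2*j² (f(j) = (j² + j*j) + 34 = (j² + j²) + 34 = 2*j² + 34 = 34 + 2*j²)
(-32916 + (-55 - 49)*(-41)) + f(127) = (-32916 + (-55 - 49)*(-41)) + (34 + 2*127²) = (-32916 - 104*(-41)) + (34 + 2*16129) = (-32916 + 4264) + (34 + 32258) = -28652 + 32292 = 3640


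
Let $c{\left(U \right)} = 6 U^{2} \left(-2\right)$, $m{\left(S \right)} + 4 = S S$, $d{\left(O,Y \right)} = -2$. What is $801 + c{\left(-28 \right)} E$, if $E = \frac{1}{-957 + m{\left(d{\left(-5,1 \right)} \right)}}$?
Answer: $\frac{258655}{319} \approx 810.83$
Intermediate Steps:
$m{\left(S \right)} = -4 + S^{2}$ ($m{\left(S \right)} = -4 + S S = -4 + S^{2}$)
$E = - \frac{1}{957}$ ($E = \frac{1}{-957 - \left(4 - \left(-2\right)^{2}\right)} = \frac{1}{-957 + \left(-4 + 4\right)} = \frac{1}{-957 + 0} = \frac{1}{-957} = - \frac{1}{957} \approx -0.0010449$)
$c{\left(U \right)} = - 12 U^{2}$
$801 + c{\left(-28 \right)} E = 801 + - 12 \left(-28\right)^{2} \left(- \frac{1}{957}\right) = 801 + \left(-12\right) 784 \left(- \frac{1}{957}\right) = 801 - - \frac{3136}{319} = 801 + \frac{3136}{319} = \frac{258655}{319}$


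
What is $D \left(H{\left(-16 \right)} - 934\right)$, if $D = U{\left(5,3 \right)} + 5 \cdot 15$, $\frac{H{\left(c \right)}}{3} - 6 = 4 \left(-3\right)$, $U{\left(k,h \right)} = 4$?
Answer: $-75208$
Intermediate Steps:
$H{\left(c \right)} = -18$ ($H{\left(c \right)} = 18 + 3 \cdot 4 \left(-3\right) = 18 + 3 \left(-12\right) = 18 - 36 = -18$)
$D = 79$ ($D = 4 + 5 \cdot 15 = 4 + 75 = 79$)
$D \left(H{\left(-16 \right)} - 934\right) = 79 \left(-18 - 934\right) = 79 \left(-952\right) = -75208$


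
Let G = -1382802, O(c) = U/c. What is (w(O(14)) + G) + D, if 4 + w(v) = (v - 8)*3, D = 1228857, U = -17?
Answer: -2155673/14 ≈ -1.5398e+5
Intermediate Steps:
O(c) = -17/c
w(v) = -28 + 3*v (w(v) = -4 + (v - 8)*3 = -4 + (-8 + v)*3 = -4 + (-24 + 3*v) = -28 + 3*v)
(w(O(14)) + G) + D = ((-28 + 3*(-17/14)) - 1382802) + 1228857 = ((-28 - 51/14) - 1382802) + 1228857 = (-443/14 - 1382802) + 1228857 = -19359671/14 + 1228857 = -2155673/14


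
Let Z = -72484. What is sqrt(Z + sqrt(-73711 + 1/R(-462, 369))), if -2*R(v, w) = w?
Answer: sqrt(-1096610436 + 861*I*sqrt(22758649))/123 ≈ 0.50421 + 269.23*I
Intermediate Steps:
R(v, w) = -w/2
sqrt(Z + sqrt(-73711 + 1/R(-462, 369))) = sqrt(-72484 + sqrt(-73711 + 1/(-1/2*369))) = sqrt(-72484 + sqrt(-73711 + 1/(-369/2))) = sqrt(-72484 + sqrt(-73711 - 2/369)) = sqrt(-72484 + sqrt(-27199361/369)) = sqrt(-72484 + 7*I*sqrt(22758649)/123)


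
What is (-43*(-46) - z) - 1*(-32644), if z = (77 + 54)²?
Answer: 17461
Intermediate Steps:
z = 17161 (z = 131² = 17161)
(-43*(-46) - z) - 1*(-32644) = (-43*(-46) - 1*17161) - 1*(-32644) = (1978 - 17161) + 32644 = -15183 + 32644 = 17461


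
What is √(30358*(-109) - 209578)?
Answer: 10*I*√35186 ≈ 1875.8*I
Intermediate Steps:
√(30358*(-109) - 209578) = √(-3309022 - 209578) = √(-3518600) = 10*I*√35186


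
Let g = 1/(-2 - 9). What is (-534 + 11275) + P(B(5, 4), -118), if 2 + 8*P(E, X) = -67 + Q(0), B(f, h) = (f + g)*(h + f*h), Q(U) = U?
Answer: 85859/8 ≈ 10732.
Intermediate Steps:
g = -1/11 (g = 1/(-11) = -1/11 ≈ -0.090909)
B(f, h) = (-1/11 + f)*(h + f*h) (B(f, h) = (f - 1/11)*(h + f*h) = (-1/11 + f)*(h + f*h))
P(E, X) = -69/8 (P(E, X) = -¼ + (-67 + 0)/8 = -¼ + (⅛)*(-67) = -¼ - 67/8 = -69/8)
(-534 + 11275) + P(B(5, 4), -118) = (-534 + 11275) - 69/8 = 10741 - 69/8 = 85859/8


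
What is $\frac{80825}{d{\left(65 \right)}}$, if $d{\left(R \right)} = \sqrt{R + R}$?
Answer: $\frac{16165 \sqrt{130}}{26} \approx 7088.8$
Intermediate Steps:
$d{\left(R \right)} = \sqrt{2} \sqrt{R}$ ($d{\left(R \right)} = \sqrt{2 R} = \sqrt{2} \sqrt{R}$)
$\frac{80825}{d{\left(65 \right)}} = \frac{80825}{\sqrt{2} \sqrt{65}} = \frac{80825}{\sqrt{130}} = 80825 \frac{\sqrt{130}}{130} = \frac{16165 \sqrt{130}}{26}$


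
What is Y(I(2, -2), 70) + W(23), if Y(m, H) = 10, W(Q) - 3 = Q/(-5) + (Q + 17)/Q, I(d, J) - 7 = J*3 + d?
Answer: 1166/115 ≈ 10.139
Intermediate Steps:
I(d, J) = 7 + d + 3*J (I(d, J) = 7 + (J*3 + d) = 7 + (3*J + d) = 7 + (d + 3*J) = 7 + d + 3*J)
W(Q) = 3 - Q/5 + (17 + Q)/Q (W(Q) = 3 + (Q/(-5) + (Q + 17)/Q) = 3 + (Q*(-⅕) + (17 + Q)/Q) = 3 + (-Q/5 + (17 + Q)/Q) = 3 - Q/5 + (17 + Q)/Q)
Y(I(2, -2), 70) + W(23) = 10 + (4 + 17/23 - ⅕*23) = 10 + (4 + 17*(1/23) - 23/5) = 10 + (4 + 17/23 - 23/5) = 10 + 16/115 = 1166/115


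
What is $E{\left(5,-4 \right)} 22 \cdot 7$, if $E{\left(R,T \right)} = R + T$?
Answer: $154$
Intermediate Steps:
$E{\left(5,-4 \right)} 22 \cdot 7 = \left(5 - 4\right) 22 \cdot 7 = 1 \cdot 22 \cdot 7 = 22 \cdot 7 = 154$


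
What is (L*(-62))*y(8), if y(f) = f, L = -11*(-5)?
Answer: -27280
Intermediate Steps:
L = 55
(L*(-62))*y(8) = (55*(-62))*8 = -3410*8 = -27280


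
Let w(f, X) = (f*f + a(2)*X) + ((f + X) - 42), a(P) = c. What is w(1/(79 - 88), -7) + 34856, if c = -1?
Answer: 2819926/81 ≈ 34814.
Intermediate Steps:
a(P) = -1
w(f, X) = -42 + f + f² (w(f, X) = (f*f - X) + ((f + X) - 42) = (f² - X) + ((X + f) - 42) = (f² - X) + (-42 + X + f) = -42 + f + f²)
w(1/(79 - 88), -7) + 34856 = (-42 + 1/(79 - 88) + (1/(79 - 88))²) + 34856 = (-42 + 1/(-9) + (1/(-9))²) + 34856 = (-42 - ⅑ + (-⅑)²) + 34856 = (-42 - ⅑ + 1/81) + 34856 = -3410/81 + 34856 = 2819926/81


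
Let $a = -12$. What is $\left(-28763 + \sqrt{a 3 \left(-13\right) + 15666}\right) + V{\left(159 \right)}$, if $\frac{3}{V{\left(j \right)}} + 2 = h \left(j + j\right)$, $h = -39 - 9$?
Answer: $- \frac{439095961}{15266} + \sqrt{16134} \approx -28636.0$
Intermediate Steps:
$h = -48$ ($h = -39 - 9 = -48$)
$V{\left(j \right)} = \frac{3}{-2 - 96 j}$ ($V{\left(j \right)} = \frac{3}{-2 - 48 \left(j + j\right)} = \frac{3}{-2 - 48 \cdot 2 j} = \frac{3}{-2 - 96 j}$)
$\left(-28763 + \sqrt{a 3 \left(-13\right) + 15666}\right) + V{\left(159 \right)} = \left(-28763 + \sqrt{\left(-12\right) 3 \left(-13\right) + 15666}\right) - \frac{3}{2 + 96 \cdot 159} = \left(-28763 + \sqrt{\left(-36\right) \left(-13\right) + 15666}\right) - \frac{3}{2 + 15264} = \left(-28763 + \sqrt{468 + 15666}\right) - \frac{3}{15266} = \left(-28763 + \sqrt{16134}\right) - \frac{3}{15266} = - \frac{439095961}{15266} + \sqrt{16134}$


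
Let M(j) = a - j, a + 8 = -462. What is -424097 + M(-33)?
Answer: -424534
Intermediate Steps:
a = -470 (a = -8 - 462 = -470)
M(j) = -470 - j
-424097 + M(-33) = -424097 + (-470 - 1*(-33)) = -424097 + (-470 + 33) = -424097 - 437 = -424534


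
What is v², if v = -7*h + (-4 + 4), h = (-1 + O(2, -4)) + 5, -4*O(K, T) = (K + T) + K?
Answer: 784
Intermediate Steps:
O(K, T) = -K/2 - T/4 (O(K, T) = -((K + T) + K)/4 = -(T + 2*K)/4 = -K/2 - T/4)
h = 4 (h = (-1 + (-½*2 - ¼*(-4))) + 5 = (-1 + (-1 + 1)) + 5 = (-1 + 0) + 5 = -1 + 5 = 4)
v = -28 (v = -7*4 + (-4 + 4) = -28 + 0 = -28)
v² = (-28)² = 784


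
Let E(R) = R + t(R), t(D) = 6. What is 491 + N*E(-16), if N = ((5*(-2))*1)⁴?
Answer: -99509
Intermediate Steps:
E(R) = 6 + R (E(R) = R + 6 = 6 + R)
N = 10000 (N = (-10*1)⁴ = (-10)⁴ = 10000)
491 + N*E(-16) = 491 + 10000*(6 - 16) = 491 + 10000*(-10) = 491 - 100000 = -99509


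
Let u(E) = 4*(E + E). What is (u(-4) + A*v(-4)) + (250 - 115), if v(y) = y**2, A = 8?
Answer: 231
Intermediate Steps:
u(E) = 8*E (u(E) = 4*(2*E) = 8*E)
(u(-4) + A*v(-4)) + (250 - 115) = (8*(-4) + 8*(-4)**2) + (250 - 115) = (-32 + 8*16) + 135 = (-32 + 128) + 135 = 96 + 135 = 231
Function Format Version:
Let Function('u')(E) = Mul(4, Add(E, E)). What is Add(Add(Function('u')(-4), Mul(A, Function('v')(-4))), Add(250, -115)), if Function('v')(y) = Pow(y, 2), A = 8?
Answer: 231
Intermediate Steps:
Function('u')(E) = Mul(8, E) (Function('u')(E) = Mul(4, Mul(2, E)) = Mul(8, E))
Add(Add(Function('u')(-4), Mul(A, Function('v')(-4))), Add(250, -115)) = Add(Add(Mul(8, -4), Mul(8, Pow(-4, 2))), Add(250, -115)) = Add(Add(-32, Mul(8, 16)), 135) = Add(Add(-32, 128), 135) = Add(96, 135) = 231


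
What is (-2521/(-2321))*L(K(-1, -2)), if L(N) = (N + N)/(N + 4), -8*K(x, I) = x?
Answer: 5042/76593 ≈ 0.065828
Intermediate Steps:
K(x, I) = -x/8
L(N) = 2*N/(4 + N) (L(N) = (2*N)/(4 + N) = 2*N/(4 + N))
(-2521/(-2321))*L(K(-1, -2)) = (-2521/(-2321))*(2*(-⅛*(-1))/(4 - ⅛*(-1))) = (-2521*(-1/2321))*(2*(⅛)/(4 + ⅛)) = 2521*(2*(⅛)/(33/8))/2321 = 2521*(2*(⅛)*(8/33))/2321 = (2521/2321)*(2/33) = 5042/76593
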